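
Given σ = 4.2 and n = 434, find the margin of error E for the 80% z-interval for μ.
Margin of error = 0.26

Margin of error = z* · σ/√n
= 1.282 · 4.2/√434
= 1.282 · 4.2/20.8327
= 0.26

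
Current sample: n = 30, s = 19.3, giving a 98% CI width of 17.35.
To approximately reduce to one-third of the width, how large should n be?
n ≈ 270

CI width ∝ 1/√n
To reduce width by factor 3, need √n to grow by 3 → need 3² = 9 times as many samples.

Current: n = 30, width = 17.35
New: n = 270, width ≈ 5.50

Width reduced by factor of 17.35/5.50 = 3.15.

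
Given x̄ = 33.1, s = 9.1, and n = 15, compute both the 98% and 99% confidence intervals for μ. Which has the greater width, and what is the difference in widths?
99% CI is wider by 1.66

df = 14
98% CI: t* = 2.624, (26.93, 39.27), width = 2 · t* · s/√n = 12.33
99% CI: t* = 2.977, (26.11, 40.09), width = 2 · t* · s/√n = 13.99

The 99% CI is wider by 13.99 - 12.33 = 1.66.
Higher confidence requires a wider interval.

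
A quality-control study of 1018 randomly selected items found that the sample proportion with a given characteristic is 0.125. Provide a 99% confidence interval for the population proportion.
(0.098, 0.152)

Proportion CI:
SE = √(p̂(1-p̂)/n) = √(0.125 · 0.875 / 1018) = 0.01037

z* = 2.576
Margin = z* · SE = 2.576 · 0.01037 = 0.0267

CI: 0.125 ± 0.0267 = (0.098, 0.152)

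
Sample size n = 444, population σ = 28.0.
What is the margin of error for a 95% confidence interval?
Margin of error = 2.60

Margin of error = z* · σ/√n
= 1.960 · 28.0/√444
= 1.960 · 28.0/21.0713
= 2.60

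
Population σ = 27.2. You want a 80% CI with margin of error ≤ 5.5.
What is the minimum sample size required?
n ≥ 41

For margin E ≤ 5.5:
n ≥ (z* · σ / E)²
n ≥ (1.282 · 27.2 / 5.5)²
n ≥ 40.20

Minimum n = 41 (rounding up)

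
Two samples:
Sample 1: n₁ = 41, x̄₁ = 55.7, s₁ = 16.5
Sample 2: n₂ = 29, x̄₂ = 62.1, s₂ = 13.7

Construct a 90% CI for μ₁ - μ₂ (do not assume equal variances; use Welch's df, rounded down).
(-12.44, -0.36)

Difference: x̄₁ - x̄₂ = -6.40
SE = √(s₁²/n₁ + s₂²/n₂) = √(16.5²/41 + 13.7²/29) = 3.6211
df = 66.17 → 66 (Welch–Satterthwaite, rounded down)
t* = 1.668

CI: -6.40 ± 1.668 · 3.6211 = -6.40 ± 6.04 = (-12.44, -0.36)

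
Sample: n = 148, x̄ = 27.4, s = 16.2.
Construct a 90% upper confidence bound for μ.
μ ≤ 29.11

Upper bound (one-sided):
t* = 1.287 (one-sided for 90%)
Upper bound = x̄ + t* · s/√n = 27.4 + 1.287 · 16.2/√148 = 29.11

We are 90% confident that μ ≤ 29.11.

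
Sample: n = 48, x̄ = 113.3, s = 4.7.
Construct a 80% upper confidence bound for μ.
μ ≤ 113.88

Upper bound (one-sided):
t* = 0.849 (one-sided for 80%)
Upper bound = x̄ + t* · s/√n = 113.3 + 0.849 · 4.7/√48 = 113.88

We are 80% confident that μ ≤ 113.88.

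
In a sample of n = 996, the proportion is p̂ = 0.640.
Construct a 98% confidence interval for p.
(0.605, 0.675)

Proportion CI:
SE = √(p̂(1-p̂)/n) = √(0.640 · 0.360 / 996) = 0.01521

z* = 2.326
Margin = z* · SE = 2.326 · 0.01521 = 0.0354

CI: 0.640 ± 0.0354 = (0.605, 0.675)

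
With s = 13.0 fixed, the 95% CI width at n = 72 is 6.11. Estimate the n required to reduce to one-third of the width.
n ≈ 648

CI width ∝ 1/√n
To reduce width by factor 3, need √n to grow by 3 → need 3² = 9 times as many samples.

Current: n = 72, width = 6.11
New: n = 648, width ≈ 2.01

Width reduced by factor of 6.11/2.01 = 3.04.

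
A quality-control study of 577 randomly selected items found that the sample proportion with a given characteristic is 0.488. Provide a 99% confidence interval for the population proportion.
(0.434, 0.542)

Proportion CI:
SE = √(p̂(1-p̂)/n) = √(0.488 · 0.512 / 577) = 0.02081

z* = 2.576
Margin = z* · SE = 2.576 · 0.02081 = 0.0536

CI: 0.488 ± 0.0536 = (0.434, 0.542)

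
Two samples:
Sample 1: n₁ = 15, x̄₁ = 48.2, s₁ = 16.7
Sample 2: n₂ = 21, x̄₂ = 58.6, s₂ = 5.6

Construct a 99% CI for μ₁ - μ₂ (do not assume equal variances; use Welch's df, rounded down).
(-23.49, 2.69)

Difference: x̄₁ - x̄₂ = -10.40
SE = √(s₁²/n₁ + s₂²/n₂) = √(16.7²/15 + 5.6²/21) = 4.4817
df = 16.27 → 16 (Welch–Satterthwaite, rounded down)
t* = 2.921

CI: -10.40 ± 2.921 · 4.4817 = -10.40 ± 13.09 = (-23.49, 2.69)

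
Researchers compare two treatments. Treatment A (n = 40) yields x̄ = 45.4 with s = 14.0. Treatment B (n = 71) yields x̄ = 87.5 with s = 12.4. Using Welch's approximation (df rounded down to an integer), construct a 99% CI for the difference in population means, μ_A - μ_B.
(-49.13, -35.07)

Difference: x̄₁ - x̄₂ = -42.10
SE = √(s₁²/n₁ + s₂²/n₂) = √(14.0²/40 + 12.4²/71) = 2.6581
df = 73.13 → 73 (Welch–Satterthwaite, rounded down)
t* = 2.645

CI: -42.10 ± 2.645 · 2.6581 = -42.10 ± 7.03 = (-49.13, -35.07)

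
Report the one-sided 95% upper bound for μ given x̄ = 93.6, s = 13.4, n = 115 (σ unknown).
μ ≤ 95.67

Upper bound (one-sided):
t* = 1.658 (one-sided for 95%)
Upper bound = x̄ + t* · s/√n = 93.6 + 1.658 · 13.4/√115 = 95.67

We are 95% confident that μ ≤ 95.67.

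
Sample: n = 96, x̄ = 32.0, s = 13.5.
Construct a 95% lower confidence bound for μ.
μ ≥ 29.71

Lower bound (one-sided):
t* = 1.661 (one-sided for 95%)
Lower bound = x̄ - t* · s/√n = 32.0 - 1.661 · 13.5/√96 = 29.71

We are 95% confident that μ ≥ 29.71.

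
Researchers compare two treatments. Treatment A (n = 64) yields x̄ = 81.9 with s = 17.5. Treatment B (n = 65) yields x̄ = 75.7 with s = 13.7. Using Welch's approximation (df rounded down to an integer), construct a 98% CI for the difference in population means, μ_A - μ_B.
(-0.33, 12.73)

Difference: x̄₁ - x̄₂ = 6.20
SE = √(s₁²/n₁ + s₂²/n₂) = √(17.5²/64 + 13.7²/65) = 2.7700
df = 119.23 → 119 (Welch–Satterthwaite, rounded down)
t* = 2.358

CI: 6.20 ± 2.358 · 2.7700 = 6.20 ± 6.53 = (-0.33, 12.73)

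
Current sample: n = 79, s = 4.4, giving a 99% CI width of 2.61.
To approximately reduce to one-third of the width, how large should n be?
n ≈ 711

CI width ∝ 1/√n
To reduce width by factor 3, need √n to grow by 3 → need 3² = 9 times as many samples.

Current: n = 79, width = 2.61
New: n = 711, width ≈ 0.85

Width reduced by factor of 2.61/0.85 = 3.07.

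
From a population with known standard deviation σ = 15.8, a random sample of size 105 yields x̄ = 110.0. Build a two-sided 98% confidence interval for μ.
(106.41, 113.59)

z-interval (σ known):
z* = 2.326 for 98% confidence

Margin of error = z* · σ/√n = 2.326 · 15.8/√105 = 3.59

CI: (110.0 - 3.59, 110.0 + 3.59) = (106.41, 113.59)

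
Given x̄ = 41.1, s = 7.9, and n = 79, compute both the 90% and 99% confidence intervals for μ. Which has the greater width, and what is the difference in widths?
99% CI is wider by 1.73

df = 78
90% CI: t* = 1.665, (39.62, 42.58), width = 2 · t* · s/√n = 2.96
99% CI: t* = 2.640, (38.75, 43.45), width = 2 · t* · s/√n = 4.69

The 99% CI is wider by 4.69 - 2.96 = 1.73.
Higher confidence requires a wider interval.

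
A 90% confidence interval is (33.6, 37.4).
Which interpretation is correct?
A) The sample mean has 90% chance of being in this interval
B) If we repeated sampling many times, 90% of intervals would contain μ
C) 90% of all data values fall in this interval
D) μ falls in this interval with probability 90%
B

A) Wrong — x̄ is observed and sits in the interval by construction.
B) Correct — this is the frequentist long-run coverage interpretation.
C) Wrong — a CI is about the parameter μ, not individual data values.
D) Wrong — μ is fixed; the randomness lives in the interval, not in μ.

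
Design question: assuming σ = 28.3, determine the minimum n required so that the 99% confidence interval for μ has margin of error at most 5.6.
n ≥ 170

For margin E ≤ 5.6:
n ≥ (z* · σ / E)²
n ≥ (2.576 · 28.3 / 5.6)²
n ≥ 169.47

Minimum n = 170 (rounding up)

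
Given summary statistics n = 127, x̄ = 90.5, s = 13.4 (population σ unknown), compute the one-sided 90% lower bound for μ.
μ ≥ 88.97

Lower bound (one-sided):
t* = 1.288 (one-sided for 90%)
Lower bound = x̄ - t* · s/√n = 90.5 - 1.288 · 13.4/√127 = 88.97

We are 90% confident that μ ≥ 88.97.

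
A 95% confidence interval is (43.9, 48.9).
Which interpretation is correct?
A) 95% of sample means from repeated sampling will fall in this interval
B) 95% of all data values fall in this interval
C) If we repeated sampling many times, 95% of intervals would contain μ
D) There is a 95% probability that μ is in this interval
C

A) Wrong — coverage applies to intervals containing μ, not to future x̄ values.
B) Wrong — a CI is about the parameter μ, not individual data values.
C) Correct — this is the frequentist long-run coverage interpretation.
D) Wrong — μ is fixed; the randomness lives in the interval, not in μ.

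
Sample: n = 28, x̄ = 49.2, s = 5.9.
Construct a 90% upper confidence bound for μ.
μ ≤ 50.67

Upper bound (one-sided):
t* = 1.314 (one-sided for 90%)
Upper bound = x̄ + t* · s/√n = 49.2 + 1.314 · 5.9/√28 = 50.67

We are 90% confident that μ ≤ 50.67.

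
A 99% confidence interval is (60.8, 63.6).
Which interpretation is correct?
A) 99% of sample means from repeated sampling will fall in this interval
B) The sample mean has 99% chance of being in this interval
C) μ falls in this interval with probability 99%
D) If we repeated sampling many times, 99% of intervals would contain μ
D

A) Wrong — coverage applies to intervals containing μ, not to future x̄ values.
B) Wrong — x̄ is observed and sits in the interval by construction.
C) Wrong — μ is fixed; the randomness lives in the interval, not in μ.
D) Correct — this is the frequentist long-run coverage interpretation.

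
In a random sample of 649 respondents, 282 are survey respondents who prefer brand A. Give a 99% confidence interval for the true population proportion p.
(0.384, 0.485)

Proportion CI:
p̂ = 282/649 = 0.43451
SE = √(p̂(1-p̂)/n) = √(0.43451 · 0.56549 / 649) = 0.01946

z* = 2.576
Margin = z* · SE = 2.576 · 0.01946 = 0.0501

CI: 0.43451 ± 0.0501 = (0.384, 0.485)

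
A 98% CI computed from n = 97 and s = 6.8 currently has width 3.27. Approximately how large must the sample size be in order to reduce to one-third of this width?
n ≈ 873

CI width ∝ 1/√n
To reduce width by factor 3, need √n to grow by 3 → need 3² = 9 times as many samples.

Current: n = 97, width = 3.27
New: n = 873, width ≈ 1.07

Width reduced by factor of 3.27/1.07 = 3.06.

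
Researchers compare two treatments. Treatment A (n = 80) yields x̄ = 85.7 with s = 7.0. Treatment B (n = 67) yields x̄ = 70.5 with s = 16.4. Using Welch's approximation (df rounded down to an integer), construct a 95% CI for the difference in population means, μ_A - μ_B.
(10.92, 19.48)

Difference: x̄₁ - x̄₂ = 15.20
SE = √(s₁²/n₁ + s₂²/n₂) = √(7.0²/80 + 16.4²/67) = 2.1510
df = 86.00 → 86 (Welch–Satterthwaite, rounded down)
t* = 1.988

CI: 15.20 ± 1.988 · 2.1510 = 15.20 ± 4.28 = (10.92, 19.48)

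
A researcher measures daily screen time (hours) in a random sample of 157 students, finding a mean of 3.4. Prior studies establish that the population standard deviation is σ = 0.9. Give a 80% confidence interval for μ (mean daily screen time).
(3.31, 3.49)

z-interval (σ known):
z* = 1.282 for 80% confidence

Margin of error = z* · σ/√n = 1.282 · 0.9/√157 = 0.09

CI: (3.4 - 0.09, 3.4 + 0.09) = (3.31, 3.49)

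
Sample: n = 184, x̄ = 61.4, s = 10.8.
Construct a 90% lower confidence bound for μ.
μ ≥ 60.38

Lower bound (one-sided):
t* = 1.286 (one-sided for 90%)
Lower bound = x̄ - t* · s/√n = 61.4 - 1.286 · 10.8/√184 = 60.38

We are 90% confident that μ ≥ 60.38.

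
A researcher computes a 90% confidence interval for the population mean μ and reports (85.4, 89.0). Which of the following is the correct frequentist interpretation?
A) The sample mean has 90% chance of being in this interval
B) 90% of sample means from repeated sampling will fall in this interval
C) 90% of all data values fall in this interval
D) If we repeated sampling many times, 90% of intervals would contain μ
D

A) Wrong — x̄ is observed and sits in the interval by construction.
B) Wrong — coverage applies to intervals containing μ, not to future x̄ values.
C) Wrong — a CI is about the parameter μ, not individual data values.
D) Correct — this is the frequentist long-run coverage interpretation.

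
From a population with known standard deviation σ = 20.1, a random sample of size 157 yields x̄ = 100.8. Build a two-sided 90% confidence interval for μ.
(98.16, 103.44)

z-interval (σ known):
z* = 1.645 for 90% confidence

Margin of error = z* · σ/√n = 1.645 · 20.1/√157 = 2.64

CI: (100.8 - 2.64, 100.8 + 2.64) = (98.16, 103.44)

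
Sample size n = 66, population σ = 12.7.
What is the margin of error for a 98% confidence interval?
Margin of error = 3.64

Margin of error = z* · σ/√n
= 2.326 · 12.7/√66
= 2.326 · 12.7/8.1240
= 3.64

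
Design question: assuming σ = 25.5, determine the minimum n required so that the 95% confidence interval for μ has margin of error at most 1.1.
n ≥ 2065

For margin E ≤ 1.1:
n ≥ (z* · σ / E)²
n ≥ (1.960 · 25.5 / 1.1)²
n ≥ 2064.46

Minimum n = 2065 (rounding up)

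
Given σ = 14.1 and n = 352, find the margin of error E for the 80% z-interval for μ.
Margin of error = 0.96

Margin of error = z* · σ/√n
= 1.282 · 14.1/√352
= 1.282 · 14.1/18.7617
= 0.96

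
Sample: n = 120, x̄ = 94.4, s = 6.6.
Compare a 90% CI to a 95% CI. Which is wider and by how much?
95% CI is wider by 0.39

df = 119
90% CI: t* = 1.658, (93.40, 95.40), width = 2 · t* · s/√n = 2.00
95% CI: t* = 1.980, (93.21, 95.59), width = 2 · t* · s/√n = 2.39

The 95% CI is wider by 2.39 - 2.00 = 0.39.
Higher confidence requires a wider interval.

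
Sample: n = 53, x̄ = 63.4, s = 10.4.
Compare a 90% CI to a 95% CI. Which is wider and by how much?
95% CI is wider by 0.94

df = 52
90% CI: t* = 1.675, (61.01, 65.79), width = 2 · t* · s/√n = 4.79
95% CI: t* = 2.007, (60.53, 66.27), width = 2 · t* · s/√n = 5.73

The 95% CI is wider by 5.73 - 4.79 = 0.94.
Higher confidence requires a wider interval.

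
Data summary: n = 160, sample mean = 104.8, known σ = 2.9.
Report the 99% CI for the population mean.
(104.21, 105.39)

z-interval (σ known):
z* = 2.576 for 99% confidence

Margin of error = z* · σ/√n = 2.576 · 2.9/√160 = 0.59

CI: (104.8 - 0.59, 104.8 + 0.59) = (104.21, 105.39)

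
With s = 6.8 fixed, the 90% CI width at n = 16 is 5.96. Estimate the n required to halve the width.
n ≈ 64

CI width ∝ 1/√n
To reduce width by factor 2, need √n to grow by 2 → need 2² = 4 times as many samples.

Current: n = 16, width = 5.96
New: n = 64, width ≈ 2.84

Width reduced by factor of 5.96/2.84 = 2.10.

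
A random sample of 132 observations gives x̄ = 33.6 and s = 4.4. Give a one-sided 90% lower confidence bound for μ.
μ ≥ 33.11

Lower bound (one-sided):
t* = 1.288 (one-sided for 90%)
Lower bound = x̄ - t* · s/√n = 33.6 - 1.288 · 4.4/√132 = 33.11

We are 90% confident that μ ≥ 33.11.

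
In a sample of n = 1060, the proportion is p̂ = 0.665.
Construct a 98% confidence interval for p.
(0.631, 0.699)

Proportion CI:
SE = √(p̂(1-p̂)/n) = √(0.665 · 0.335 / 1060) = 0.01450

z* = 2.326
Margin = z* · SE = 2.326 · 0.01450 = 0.0337

CI: 0.665 ± 0.0337 = (0.631, 0.699)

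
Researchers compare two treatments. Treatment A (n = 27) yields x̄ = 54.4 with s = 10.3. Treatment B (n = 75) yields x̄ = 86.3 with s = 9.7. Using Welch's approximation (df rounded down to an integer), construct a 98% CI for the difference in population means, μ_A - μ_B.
(-37.40, -26.40)

Difference: x̄₁ - x̄₂ = -31.90
SE = √(s₁²/n₁ + s₂²/n₂) = √(10.3²/27 + 9.7²/75) = 2.2768
df = 43.69 → 43 (Welch–Satterthwaite, rounded down)
t* = 2.416

CI: -31.90 ± 2.416 · 2.2768 = -31.90 ± 5.50 = (-37.40, -26.40)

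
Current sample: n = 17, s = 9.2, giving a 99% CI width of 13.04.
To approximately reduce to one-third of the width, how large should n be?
n ≈ 153

CI width ∝ 1/√n
To reduce width by factor 3, need √n to grow by 3 → need 3² = 9 times as many samples.

Current: n = 17, width = 13.04
New: n = 153, width ≈ 3.88

Width reduced by factor of 13.04/3.88 = 3.36.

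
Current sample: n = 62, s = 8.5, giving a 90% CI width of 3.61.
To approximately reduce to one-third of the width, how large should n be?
n ≈ 558

CI width ∝ 1/√n
To reduce width by factor 3, need √n to grow by 3 → need 3² = 9 times as many samples.

Current: n = 62, width = 3.61
New: n = 558, width ≈ 1.19

Width reduced by factor of 3.61/1.19 = 3.03.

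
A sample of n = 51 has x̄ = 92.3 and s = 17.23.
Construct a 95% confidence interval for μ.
(87.45, 97.15)

t-interval (σ unknown):
df = n - 1 = 50
t* = 2.009 for 95% confidence

Margin of error = t* · s/√n = 2.009 · 17.23/√51 = 4.85

CI: (87.45, 97.15)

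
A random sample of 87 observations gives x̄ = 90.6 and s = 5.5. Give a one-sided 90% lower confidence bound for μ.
μ ≥ 89.84

Lower bound (one-sided):
t* = 1.291 (one-sided for 90%)
Lower bound = x̄ - t* · s/√n = 90.6 - 1.291 · 5.5/√87 = 89.84

We are 90% confident that μ ≥ 89.84.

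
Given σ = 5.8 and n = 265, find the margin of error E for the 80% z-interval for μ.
Margin of error = 0.46

Margin of error = z* · σ/√n
= 1.282 · 5.8/√265
= 1.282 · 5.8/16.2788
= 0.46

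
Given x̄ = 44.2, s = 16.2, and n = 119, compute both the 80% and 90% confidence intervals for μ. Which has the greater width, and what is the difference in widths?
90% CI is wider by 1.09

df = 118
80% CI: t* = 1.289, (42.29, 46.11), width = 2 · t* · s/√n = 3.83
90% CI: t* = 1.658, (41.74, 46.66), width = 2 · t* · s/√n = 4.92

The 90% CI is wider by 4.92 - 3.83 = 1.09.
Higher confidence requires a wider interval.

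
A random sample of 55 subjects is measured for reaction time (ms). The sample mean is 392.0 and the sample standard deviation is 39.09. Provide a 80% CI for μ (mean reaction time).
(385.16, 398.84)

t-interval (σ unknown):
df = n - 1 = 54
t* = 1.297 for 80% confidence

Margin of error = t* · s/√n = 1.297 · 39.09/√55 = 6.84

CI: (385.16, 398.84)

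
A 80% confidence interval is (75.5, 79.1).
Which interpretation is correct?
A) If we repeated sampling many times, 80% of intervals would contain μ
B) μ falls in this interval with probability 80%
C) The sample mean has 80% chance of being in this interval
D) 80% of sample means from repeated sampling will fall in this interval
A

A) Correct — this is the frequentist long-run coverage interpretation.
B) Wrong — μ is fixed; the randomness lives in the interval, not in μ.
C) Wrong — x̄ is observed and sits in the interval by construction.
D) Wrong — coverage applies to intervals containing μ, not to future x̄ values.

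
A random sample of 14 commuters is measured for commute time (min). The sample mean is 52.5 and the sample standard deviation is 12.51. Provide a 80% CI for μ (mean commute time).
(47.99, 57.01)

t-interval (σ unknown):
df = n - 1 = 13
t* = 1.350 for 80% confidence

Margin of error = t* · s/√n = 1.350 · 12.51/√14 = 4.51

CI: (47.99, 57.01)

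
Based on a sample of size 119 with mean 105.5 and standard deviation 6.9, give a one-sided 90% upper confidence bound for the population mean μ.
μ ≤ 106.32

Upper bound (one-sided):
t* = 1.289 (one-sided for 90%)
Upper bound = x̄ + t* · s/√n = 105.5 + 1.289 · 6.9/√119 = 106.32

We are 90% confident that μ ≤ 106.32.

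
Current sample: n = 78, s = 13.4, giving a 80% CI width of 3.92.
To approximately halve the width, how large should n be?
n ≈ 312

CI width ∝ 1/√n
To reduce width by factor 2, need √n to grow by 2 → need 2² = 4 times as many samples.

Current: n = 78, width = 3.92
New: n = 312, width ≈ 1.95

Width reduced by factor of 3.92/1.95 = 2.01.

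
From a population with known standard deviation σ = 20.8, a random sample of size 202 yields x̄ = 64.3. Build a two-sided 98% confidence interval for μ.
(60.90, 67.70)

z-interval (σ known):
z* = 2.326 for 98% confidence

Margin of error = z* · σ/√n = 2.326 · 20.8/√202 = 3.40

CI: (64.3 - 3.40, 64.3 + 3.40) = (60.90, 67.70)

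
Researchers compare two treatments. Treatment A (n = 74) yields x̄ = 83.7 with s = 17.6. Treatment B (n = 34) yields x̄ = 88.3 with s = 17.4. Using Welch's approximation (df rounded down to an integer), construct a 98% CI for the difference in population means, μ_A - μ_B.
(-13.23, 4.03)

Difference: x̄₁ - x̄₂ = -4.60
SE = √(s₁²/n₁ + s₂²/n₂) = √(17.6²/74 + 17.4²/34) = 3.6181
df = 64.84 → 64 (Welch–Satterthwaite, rounded down)
t* = 2.386

CI: -4.60 ± 2.386 · 3.6181 = -4.60 ± 8.63 = (-13.23, 4.03)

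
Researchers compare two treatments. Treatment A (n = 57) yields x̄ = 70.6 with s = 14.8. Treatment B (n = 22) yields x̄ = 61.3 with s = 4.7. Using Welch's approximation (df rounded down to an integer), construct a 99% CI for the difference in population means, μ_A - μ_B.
(3.48, 15.12)

Difference: x̄₁ - x̄₂ = 9.30
SE = √(s₁²/n₁ + s₂²/n₂) = √(14.8²/57 + 4.7²/22) = 2.2016
df = 75.37 → 75 (Welch–Satterthwaite, rounded down)
t* = 2.643

CI: 9.30 ± 2.643 · 2.2016 = 9.30 ± 5.82 = (3.48, 15.12)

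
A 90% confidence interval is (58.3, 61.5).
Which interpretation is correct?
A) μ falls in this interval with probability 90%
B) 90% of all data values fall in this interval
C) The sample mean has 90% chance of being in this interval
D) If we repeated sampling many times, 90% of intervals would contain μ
D

A) Wrong — μ is fixed; the randomness lives in the interval, not in μ.
B) Wrong — a CI is about the parameter μ, not individual data values.
C) Wrong — x̄ is observed and sits in the interval by construction.
D) Correct — this is the frequentist long-run coverage interpretation.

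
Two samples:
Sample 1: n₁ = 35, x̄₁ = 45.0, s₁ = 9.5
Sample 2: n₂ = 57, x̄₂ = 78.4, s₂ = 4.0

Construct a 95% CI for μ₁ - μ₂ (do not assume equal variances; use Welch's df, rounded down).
(-36.82, -29.98)

Difference: x̄₁ - x̄₂ = -33.40
SE = √(s₁²/n₁ + s₂²/n₂) = √(9.5²/35 + 4.0²/57) = 1.6909
df = 41.51 → 41 (Welch–Satterthwaite, rounded down)
t* = 2.020

CI: -33.40 ± 2.020 · 1.6909 = -33.40 ± 3.42 = (-36.82, -29.98)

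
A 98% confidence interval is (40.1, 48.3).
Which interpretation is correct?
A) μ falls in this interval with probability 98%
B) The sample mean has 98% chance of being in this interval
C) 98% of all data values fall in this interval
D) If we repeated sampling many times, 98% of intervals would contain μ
D

A) Wrong — μ is fixed; the randomness lives in the interval, not in μ.
B) Wrong — x̄ is observed and sits in the interval by construction.
C) Wrong — a CI is about the parameter μ, not individual data values.
D) Correct — this is the frequentist long-run coverage interpretation.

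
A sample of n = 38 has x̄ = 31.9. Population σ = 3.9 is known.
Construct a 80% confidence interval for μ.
(31.09, 32.71)

z-interval (σ known):
z* = 1.282 for 80% confidence

Margin of error = z* · σ/√n = 1.282 · 3.9/√38 = 0.81

CI: (31.9 - 0.81, 31.9 + 0.81) = (31.09, 32.71)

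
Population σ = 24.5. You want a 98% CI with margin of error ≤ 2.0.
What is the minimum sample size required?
n ≥ 812

For margin E ≤ 2.0:
n ≥ (z* · σ / E)²
n ≥ (2.326 · 24.5 / 2.0)²
n ≥ 811.88

Minimum n = 812 (rounding up)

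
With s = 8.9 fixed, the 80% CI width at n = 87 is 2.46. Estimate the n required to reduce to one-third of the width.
n ≈ 783

CI width ∝ 1/√n
To reduce width by factor 3, need √n to grow by 3 → need 3² = 9 times as many samples.

Current: n = 87, width = 2.46
New: n = 783, width ≈ 0.82

Width reduced by factor of 2.46/0.82 = 3.00.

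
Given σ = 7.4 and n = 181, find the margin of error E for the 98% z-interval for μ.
Margin of error = 1.28

Margin of error = z* · σ/√n
= 2.326 · 7.4/√181
= 2.326 · 7.4/13.4536
= 1.28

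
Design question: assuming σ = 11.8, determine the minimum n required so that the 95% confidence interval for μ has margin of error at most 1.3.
n ≥ 317

For margin E ≤ 1.3:
n ≥ (z* · σ / E)²
n ≥ (1.960 · 11.8 / 1.3)²
n ≥ 316.51

Minimum n = 317 (rounding up)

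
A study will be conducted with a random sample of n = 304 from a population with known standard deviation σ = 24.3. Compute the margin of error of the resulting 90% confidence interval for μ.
Margin of error = 2.29

Margin of error = z* · σ/√n
= 1.645 · 24.3/√304
= 1.645 · 24.3/17.4356
= 2.29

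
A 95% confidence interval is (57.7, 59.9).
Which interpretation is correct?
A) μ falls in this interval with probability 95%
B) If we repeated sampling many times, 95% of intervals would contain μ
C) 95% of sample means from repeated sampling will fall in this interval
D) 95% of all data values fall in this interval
B

A) Wrong — μ is fixed; the randomness lives in the interval, not in μ.
B) Correct — this is the frequentist long-run coverage interpretation.
C) Wrong — coverage applies to intervals containing μ, not to future x̄ values.
D) Wrong — a CI is about the parameter μ, not individual data values.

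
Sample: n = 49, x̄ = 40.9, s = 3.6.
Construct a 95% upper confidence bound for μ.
μ ≤ 41.76

Upper bound (one-sided):
t* = 1.677 (one-sided for 95%)
Upper bound = x̄ + t* · s/√n = 40.9 + 1.677 · 3.6/√49 = 41.76

We are 95% confident that μ ≤ 41.76.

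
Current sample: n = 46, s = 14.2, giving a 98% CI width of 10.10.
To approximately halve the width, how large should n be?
n ≈ 184

CI width ∝ 1/√n
To reduce width by factor 2, need √n to grow by 2 → need 2² = 4 times as many samples.

Current: n = 46, width = 10.10
New: n = 184, width ≈ 4.91

Width reduced by factor of 10.10/4.91 = 2.06.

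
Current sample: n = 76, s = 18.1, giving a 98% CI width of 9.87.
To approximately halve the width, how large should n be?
n ≈ 304

CI width ∝ 1/√n
To reduce width by factor 2, need √n to grow by 2 → need 2² = 4 times as many samples.

Current: n = 76, width = 9.87
New: n = 304, width ≈ 4.86

Width reduced by factor of 9.87/4.86 = 2.03.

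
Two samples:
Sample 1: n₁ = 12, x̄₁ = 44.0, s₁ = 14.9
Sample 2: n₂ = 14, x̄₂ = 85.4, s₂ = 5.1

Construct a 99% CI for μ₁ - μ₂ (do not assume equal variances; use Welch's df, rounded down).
(-54.99, -27.81)

Difference: x̄₁ - x̄₂ = -41.40
SE = √(s₁²/n₁ + s₂²/n₂) = √(14.9²/12 + 5.1²/14) = 4.5121
df = 13.21 → 13 (Welch–Satterthwaite, rounded down)
t* = 3.012

CI: -41.40 ± 3.012 · 4.5121 = -41.40 ± 13.59 = (-54.99, -27.81)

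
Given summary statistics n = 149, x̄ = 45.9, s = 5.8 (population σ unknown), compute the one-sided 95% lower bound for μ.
μ ≥ 45.11

Lower bound (one-sided):
t* = 1.655 (one-sided for 95%)
Lower bound = x̄ - t* · s/√n = 45.9 - 1.655 · 5.8/√149 = 45.11

We are 95% confident that μ ≥ 45.11.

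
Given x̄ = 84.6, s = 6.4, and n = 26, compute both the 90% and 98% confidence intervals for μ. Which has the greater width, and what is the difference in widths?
98% CI is wider by 1.95

df = 25
90% CI: t* = 1.708, (82.46, 86.74), width = 2 · t* · s/√n = 4.29
98% CI: t* = 2.485, (81.48, 87.72), width = 2 · t* · s/√n = 6.24

The 98% CI is wider by 6.24 - 4.29 = 1.95.
Higher confidence requires a wider interval.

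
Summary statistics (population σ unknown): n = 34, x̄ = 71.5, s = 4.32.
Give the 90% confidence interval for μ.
(70.25, 72.75)

t-interval (σ unknown):
df = n - 1 = 33
t* = 1.692 for 90% confidence

Margin of error = t* · s/√n = 1.692 · 4.32/√34 = 1.25

CI: (70.25, 72.75)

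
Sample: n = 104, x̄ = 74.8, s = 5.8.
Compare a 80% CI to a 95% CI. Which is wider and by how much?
95% CI is wider by 0.79

df = 103
80% CI: t* = 1.290, (74.07, 75.53), width = 2 · t* · s/√n = 1.47
95% CI: t* = 1.983, (73.67, 75.93), width = 2 · t* · s/√n = 2.26

The 95% CI is wider by 2.26 - 1.47 = 0.79.
Higher confidence requires a wider interval.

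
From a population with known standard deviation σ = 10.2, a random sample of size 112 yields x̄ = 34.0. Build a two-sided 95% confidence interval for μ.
(32.11, 35.89)

z-interval (σ known):
z* = 1.960 for 95% confidence

Margin of error = z* · σ/√n = 1.960 · 10.2/√112 = 1.89

CI: (34.0 - 1.89, 34.0 + 1.89) = (32.11, 35.89)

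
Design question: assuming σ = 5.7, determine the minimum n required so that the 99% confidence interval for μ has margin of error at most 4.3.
n ≥ 12

For margin E ≤ 4.3:
n ≥ (z* · σ / E)²
n ≥ (2.576 · 5.7 / 4.3)²
n ≥ 11.66

Minimum n = 12 (rounding up)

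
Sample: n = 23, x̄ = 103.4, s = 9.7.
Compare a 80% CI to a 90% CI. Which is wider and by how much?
90% CI is wider by 1.61

df = 22
80% CI: t* = 1.321, (100.73, 106.07), width = 2 · t* · s/√n = 5.34
90% CI: t* = 1.717, (99.93, 106.87), width = 2 · t* · s/√n = 6.95

The 90% CI is wider by 6.95 - 5.34 = 1.61.
Higher confidence requires a wider interval.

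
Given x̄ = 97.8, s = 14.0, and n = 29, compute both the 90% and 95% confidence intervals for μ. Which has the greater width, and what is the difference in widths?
95% CI is wider by 1.81

df = 28
90% CI: t* = 1.701, (93.38, 102.22), width = 2 · t* · s/√n = 8.84
95% CI: t* = 2.048, (92.48, 103.12), width = 2 · t* · s/√n = 10.65

The 95% CI is wider by 10.65 - 8.84 = 1.81.
Higher confidence requires a wider interval.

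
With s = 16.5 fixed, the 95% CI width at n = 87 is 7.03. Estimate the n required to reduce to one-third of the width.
n ≈ 783

CI width ∝ 1/√n
To reduce width by factor 3, need √n to grow by 3 → need 3² = 9 times as many samples.

Current: n = 87, width = 7.03
New: n = 783, width ≈ 2.32

Width reduced by factor of 7.03/2.32 = 3.03.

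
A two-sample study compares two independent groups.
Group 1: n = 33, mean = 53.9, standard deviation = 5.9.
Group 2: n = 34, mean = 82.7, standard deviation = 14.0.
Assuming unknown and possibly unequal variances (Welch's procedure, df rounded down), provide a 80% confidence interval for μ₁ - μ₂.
(-32.20, -25.40)

Difference: x̄₁ - x̄₂ = -28.80
SE = √(s₁²/n₁ + s₂²/n₂) = √(5.9²/33 + 14.0²/34) = 2.6114
df = 44.64 → 44 (Welch–Satterthwaite, rounded down)
t* = 1.301

CI: -28.80 ± 1.301 · 2.6114 = -28.80 ± 3.40 = (-32.20, -25.40)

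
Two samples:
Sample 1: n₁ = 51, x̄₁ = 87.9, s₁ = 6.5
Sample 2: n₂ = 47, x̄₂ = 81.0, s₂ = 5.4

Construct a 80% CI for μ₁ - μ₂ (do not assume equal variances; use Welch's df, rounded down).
(5.35, 8.45)

Difference: x̄₁ - x̄₂ = 6.90
SE = √(s₁²/n₁ + s₂²/n₂) = √(6.5²/51 + 5.4²/47) = 1.2037
df = 95.01 → 95 (Welch–Satterthwaite, rounded down)
t* = 1.291

CI: 6.90 ± 1.291 · 1.2037 = 6.90 ± 1.55 = (5.35, 8.45)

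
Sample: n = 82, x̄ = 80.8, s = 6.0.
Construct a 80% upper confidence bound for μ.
μ ≤ 81.36

Upper bound (one-sided):
t* = 0.846 (one-sided for 80%)
Upper bound = x̄ + t* · s/√n = 80.8 + 0.846 · 6.0/√82 = 81.36

We are 80% confident that μ ≤ 81.36.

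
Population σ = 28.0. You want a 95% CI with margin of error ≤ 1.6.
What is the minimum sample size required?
n ≥ 1177

For margin E ≤ 1.6:
n ≥ (z* · σ / E)²
n ≥ (1.960 · 28.0 / 1.6)²
n ≥ 1176.49

Minimum n = 1177 (rounding up)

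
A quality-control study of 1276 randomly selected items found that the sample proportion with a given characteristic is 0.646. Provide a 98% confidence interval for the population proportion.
(0.615, 0.677)

Proportion CI:
SE = √(p̂(1-p̂)/n) = √(0.646 · 0.354 / 1276) = 0.01339

z* = 2.326
Margin = z* · SE = 2.326 · 0.01339 = 0.0311

CI: 0.646 ± 0.0311 = (0.615, 0.677)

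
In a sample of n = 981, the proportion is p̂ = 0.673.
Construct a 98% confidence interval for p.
(0.638, 0.708)

Proportion CI:
SE = √(p̂(1-p̂)/n) = √(0.673 · 0.327 / 981) = 0.01498

z* = 2.326
Margin = z* · SE = 2.326 · 0.01498 = 0.0348

CI: 0.673 ± 0.0348 = (0.638, 0.708)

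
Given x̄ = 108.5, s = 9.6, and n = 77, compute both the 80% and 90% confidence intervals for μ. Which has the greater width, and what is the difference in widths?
90% CI is wider by 0.81

df = 76
80% CI: t* = 1.293, (107.09, 109.91), width = 2 · t* · s/√n = 2.83
90% CI: t* = 1.665, (106.68, 110.32), width = 2 · t* · s/√n = 3.64

The 90% CI is wider by 3.64 - 2.83 = 0.81.
Higher confidence requires a wider interval.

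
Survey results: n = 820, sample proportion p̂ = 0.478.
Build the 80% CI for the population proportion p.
(0.456, 0.500)

Proportion CI:
SE = √(p̂(1-p̂)/n) = √(0.478 · 0.522 / 820) = 0.01744

z* = 1.282
Margin = z* · SE = 1.282 · 0.01744 = 0.0224

CI: 0.478 ± 0.0224 = (0.456, 0.500)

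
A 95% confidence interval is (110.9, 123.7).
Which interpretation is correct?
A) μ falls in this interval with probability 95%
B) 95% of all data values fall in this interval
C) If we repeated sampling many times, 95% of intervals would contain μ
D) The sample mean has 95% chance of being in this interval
C

A) Wrong — μ is fixed; the randomness lives in the interval, not in μ.
B) Wrong — a CI is about the parameter μ, not individual data values.
C) Correct — this is the frequentist long-run coverage interpretation.
D) Wrong — x̄ is observed and sits in the interval by construction.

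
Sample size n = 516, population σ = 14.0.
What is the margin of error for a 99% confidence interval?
Margin of error = 1.59

Margin of error = z* · σ/√n
= 2.576 · 14.0/√516
= 2.576 · 14.0/22.7156
= 1.59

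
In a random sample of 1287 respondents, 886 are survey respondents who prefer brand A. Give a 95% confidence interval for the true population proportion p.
(0.663, 0.714)

Proportion CI:
p̂ = 886/1287 = 0.68842
SE = √(p̂(1-p̂)/n) = √(0.68842 · 0.31158 / 1287) = 0.01291

z* = 1.960
Margin = z* · SE = 1.960 · 0.01291 = 0.0253

CI: 0.68842 ± 0.0253 = (0.663, 0.714)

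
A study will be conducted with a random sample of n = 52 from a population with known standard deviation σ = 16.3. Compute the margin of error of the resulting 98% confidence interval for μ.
Margin of error = 5.26

Margin of error = z* · σ/√n
= 2.326 · 16.3/√52
= 2.326 · 16.3/7.2111
= 5.26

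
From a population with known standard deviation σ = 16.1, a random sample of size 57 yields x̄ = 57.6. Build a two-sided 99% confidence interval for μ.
(52.11, 63.09)

z-interval (σ known):
z* = 2.576 for 99% confidence

Margin of error = z* · σ/√n = 2.576 · 16.1/√57 = 5.49

CI: (57.6 - 5.49, 57.6 + 5.49) = (52.11, 63.09)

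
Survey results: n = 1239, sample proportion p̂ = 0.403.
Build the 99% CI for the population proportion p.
(0.367, 0.439)

Proportion CI:
SE = √(p̂(1-p̂)/n) = √(0.403 · 0.597 / 1239) = 0.01393

z* = 2.576
Margin = z* · SE = 2.576 · 0.01393 = 0.0359

CI: 0.403 ± 0.0359 = (0.367, 0.439)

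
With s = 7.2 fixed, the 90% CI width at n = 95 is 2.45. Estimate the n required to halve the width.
n ≈ 380

CI width ∝ 1/√n
To reduce width by factor 2, need √n to grow by 2 → need 2² = 4 times as many samples.

Current: n = 95, width = 2.45
New: n = 380, width ≈ 1.22

Width reduced by factor of 2.45/1.22 = 2.01.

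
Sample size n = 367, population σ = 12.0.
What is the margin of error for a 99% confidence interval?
Margin of error = 1.61

Margin of error = z* · σ/√n
= 2.576 · 12.0/√367
= 2.576 · 12.0/19.1572
= 1.61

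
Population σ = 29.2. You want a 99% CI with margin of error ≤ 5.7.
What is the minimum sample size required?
n ≥ 175

For margin E ≤ 5.7:
n ≥ (z* · σ / E)²
n ≥ (2.576 · 29.2 / 5.7)²
n ≥ 174.14

Minimum n = 175 (rounding up)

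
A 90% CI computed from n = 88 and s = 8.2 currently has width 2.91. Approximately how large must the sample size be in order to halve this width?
n ≈ 352

CI width ∝ 1/√n
To reduce width by factor 2, need √n to grow by 2 → need 2² = 4 times as many samples.

Current: n = 88, width = 2.91
New: n = 352, width ≈ 1.44

Width reduced by factor of 2.91/1.44 = 2.02.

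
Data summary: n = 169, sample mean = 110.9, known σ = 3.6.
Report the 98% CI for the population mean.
(110.26, 111.54)

z-interval (σ known):
z* = 2.326 for 98% confidence

Margin of error = z* · σ/√n = 2.326 · 3.6/√169 = 0.64

CI: (110.9 - 0.64, 110.9 + 0.64) = (110.26, 111.54)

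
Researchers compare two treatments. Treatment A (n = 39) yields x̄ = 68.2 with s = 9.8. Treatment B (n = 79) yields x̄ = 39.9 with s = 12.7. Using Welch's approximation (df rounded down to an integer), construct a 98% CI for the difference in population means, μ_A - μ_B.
(23.28, 33.32)

Difference: x̄₁ - x̄₂ = 28.30
SE = √(s₁²/n₁ + s₂²/n₂) = √(9.8²/39 + 12.7²/79) = 2.1223
df = 95.24 → 95 (Welch–Satterthwaite, rounded down)
t* = 2.366

CI: 28.30 ± 2.366 · 2.1223 = 28.30 ± 5.02 = (23.28, 33.32)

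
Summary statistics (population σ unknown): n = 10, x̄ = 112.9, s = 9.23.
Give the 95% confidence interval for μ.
(106.30, 119.50)

t-interval (σ unknown):
df = n - 1 = 9
t* = 2.262 for 95% confidence

Margin of error = t* · s/√n = 2.262 · 9.23/√10 = 6.60

CI: (106.30, 119.50)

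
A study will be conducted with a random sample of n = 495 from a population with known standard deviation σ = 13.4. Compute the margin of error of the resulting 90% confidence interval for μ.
Margin of error = 0.99

Margin of error = z* · σ/√n
= 1.645 · 13.4/√495
= 1.645 · 13.4/22.2486
= 0.99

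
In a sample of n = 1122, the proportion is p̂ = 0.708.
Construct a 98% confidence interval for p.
(0.676, 0.740)

Proportion CI:
SE = √(p̂(1-p̂)/n) = √(0.708 · 0.292 / 1122) = 0.01357

z* = 2.326
Margin = z* · SE = 2.326 · 0.01357 = 0.0316

CI: 0.708 ± 0.0316 = (0.676, 0.740)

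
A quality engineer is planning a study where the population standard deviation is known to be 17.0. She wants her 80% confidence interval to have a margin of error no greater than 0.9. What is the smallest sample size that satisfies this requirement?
n ≥ 587

For margin E ≤ 0.9:
n ≥ (z* · σ / E)²
n ≥ (1.282 · 17.0 / 0.9)²
n ≥ 586.39

Minimum n = 587 (rounding up)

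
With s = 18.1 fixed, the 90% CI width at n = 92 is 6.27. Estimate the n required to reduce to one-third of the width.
n ≈ 828

CI width ∝ 1/√n
To reduce width by factor 3, need √n to grow by 3 → need 3² = 9 times as many samples.

Current: n = 92, width = 6.27
New: n = 828, width ≈ 2.07

Width reduced by factor of 6.27/2.07 = 3.03.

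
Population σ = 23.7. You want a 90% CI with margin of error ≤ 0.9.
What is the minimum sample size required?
n ≥ 1877

For margin E ≤ 0.9:
n ≥ (z* · σ / E)²
n ≥ (1.645 · 23.7 / 0.9)²
n ≥ 1876.48

Minimum n = 1877 (rounding up)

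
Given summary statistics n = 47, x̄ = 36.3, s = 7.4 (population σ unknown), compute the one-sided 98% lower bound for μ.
μ ≥ 34.02

Lower bound (one-sided):
t* = 2.114 (one-sided for 98%)
Lower bound = x̄ - t* · s/√n = 36.3 - 2.114 · 7.4/√47 = 34.02

We are 98% confident that μ ≥ 34.02.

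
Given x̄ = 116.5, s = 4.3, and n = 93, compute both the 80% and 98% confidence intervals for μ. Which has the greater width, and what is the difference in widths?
98% CI is wider by 0.96

df = 92
80% CI: t* = 1.291, (115.92, 117.08), width = 2 · t* · s/√n = 1.15
98% CI: t* = 2.368, (115.44, 117.56), width = 2 · t* · s/√n = 2.11

The 98% CI is wider by 2.11 - 1.15 = 0.96.
Higher confidence requires a wider interval.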